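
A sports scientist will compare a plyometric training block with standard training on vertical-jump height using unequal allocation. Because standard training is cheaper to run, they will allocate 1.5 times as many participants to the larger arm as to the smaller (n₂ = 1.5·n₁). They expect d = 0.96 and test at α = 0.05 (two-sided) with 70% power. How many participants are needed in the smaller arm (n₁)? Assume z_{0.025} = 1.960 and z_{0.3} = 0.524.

n₁ = 12

With allocation ratio k = n₂/n₁ = 1.5, Var(x̄₁−x̄₂) = σ²(1/n₁ + 1/(k·n₁)) = σ²·(k+1)/(k·n₁).
So n₁ = (1 + 1/k)·((z_{α/2} + z_β)/d)² = 1.667 × (2.484/0.96)².
n₁ = 1.667 × 6.70 = 11.2.
Round up: n₁ = 12, giving n₂ = 1.5 × 12 = 18.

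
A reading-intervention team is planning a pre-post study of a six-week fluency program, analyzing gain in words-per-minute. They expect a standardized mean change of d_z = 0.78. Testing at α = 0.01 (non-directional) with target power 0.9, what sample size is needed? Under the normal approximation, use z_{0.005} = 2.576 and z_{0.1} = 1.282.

n = 25 pairs

For a paired (one-sample on differences) test: n = ((z_{α/2} + z_β) / d)².
z_{α/2} + z_β = 2.576 + 1.282 = 3.858.
n = (3.858 / 0.78)² = 4.946² = 24.46.
Round up.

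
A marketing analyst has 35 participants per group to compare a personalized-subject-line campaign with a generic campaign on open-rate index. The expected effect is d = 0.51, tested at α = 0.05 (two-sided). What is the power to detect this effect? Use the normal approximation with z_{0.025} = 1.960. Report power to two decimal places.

For two equal groups, power = Φ(d·√(n/2) − z_{α/2}).
d·√(n/2) = 0.51 × √(35/2) = 0.51 × 4.183 = 2.133.
z_β = 2.133 − 1.960 = 0.173.
Power = Φ(0.173) = 0.569.

power ≈ 0.57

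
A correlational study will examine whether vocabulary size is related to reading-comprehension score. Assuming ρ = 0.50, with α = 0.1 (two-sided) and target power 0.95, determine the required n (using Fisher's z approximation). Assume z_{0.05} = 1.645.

n = 39

Fisher's z: C = ½·ln((1+r)/(1−r)) = ½·ln(3.0000) = 0.5493.
n = ((z_{α/2} + z_β)/C)² + 3.
(1.645 + 1.645) / 0.5493 = 3.290 / 0.5493 = 5.989.
n = 5.989² + 3 = 35.87 + 3 = 38.9.
Round up.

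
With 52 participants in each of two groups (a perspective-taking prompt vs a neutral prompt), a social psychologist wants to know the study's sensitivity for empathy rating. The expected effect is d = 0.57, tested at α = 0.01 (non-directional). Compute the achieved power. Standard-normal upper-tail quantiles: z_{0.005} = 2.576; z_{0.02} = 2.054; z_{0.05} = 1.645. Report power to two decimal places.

For two equal groups, power = Φ(d·√(n/2) − z_{α/2}).
d·√(n/2) = 0.57 × √(52/2) = 0.57 × 5.099 = 2.906.
z_β = 2.906 − 2.576 = 0.330.
Power = Φ(0.330) = 0.629.

power ≈ 0.63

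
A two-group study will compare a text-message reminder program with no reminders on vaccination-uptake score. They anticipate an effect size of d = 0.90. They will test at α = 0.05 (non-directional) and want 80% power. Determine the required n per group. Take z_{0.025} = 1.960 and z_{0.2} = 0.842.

n = 20 per group

For two independent groups with equal n: n = 2·((z_{α/2} + z_β) / d)².
z_{α/2} + z_β = 1.960 + 0.842 = 2.802.
n = 2 × (2.802 / 0.90)² = 2 × 3.113² = 2 × 9.69 = 19.4.
Round up to the next whole participant.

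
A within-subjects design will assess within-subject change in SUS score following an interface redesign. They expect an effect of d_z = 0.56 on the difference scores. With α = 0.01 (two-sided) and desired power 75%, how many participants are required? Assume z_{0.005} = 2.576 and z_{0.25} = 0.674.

For a paired (one-sample on differences) test: n = ((z_{α/2} + z_β) / d)².
z_{α/2} + z_β = 2.576 + 0.674 = 3.250.
n = (3.250 / 0.56)² = 5.804² = 33.68.
Round up.

n = 34 pairs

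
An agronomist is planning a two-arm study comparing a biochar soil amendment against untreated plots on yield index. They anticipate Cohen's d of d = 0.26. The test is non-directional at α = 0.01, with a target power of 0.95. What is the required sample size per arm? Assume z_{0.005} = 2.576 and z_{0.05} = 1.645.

n = 528 per group

For two independent groups with equal n: n = 2·((z_{α/2} + z_β) / d)².
z_{α/2} + z_β = 2.576 + 1.645 = 4.221.
n = 2 × (4.221 / 0.26)² = 2 × 16.235² = 2 × 263.56 = 527.1.
Round up to the next whole participant.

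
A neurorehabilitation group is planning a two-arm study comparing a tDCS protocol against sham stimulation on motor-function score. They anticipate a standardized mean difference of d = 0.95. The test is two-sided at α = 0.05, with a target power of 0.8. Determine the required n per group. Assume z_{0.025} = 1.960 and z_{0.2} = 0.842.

For two independent groups with equal n: n = 2·((z_{α/2} + z_β) / d)².
z_{α/2} + z_β = 1.960 + 0.842 = 2.802.
n = 2 × (2.802 / 0.95)² = 2 × 2.949² = 2 × 8.70 = 17.4.
Round up to the next whole participant.

n = 18 per group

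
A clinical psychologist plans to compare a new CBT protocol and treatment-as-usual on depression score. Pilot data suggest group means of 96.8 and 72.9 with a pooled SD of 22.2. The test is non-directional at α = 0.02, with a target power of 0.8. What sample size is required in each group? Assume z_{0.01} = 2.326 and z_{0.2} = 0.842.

n = 18 per group

Cohen's d = |M₁ − M₂| / SD_pooled = |96.8 − 72.9| / 22.2 = 23.9 / 22.2 = 1.077.
For two independent groups with equal n: n = 2·((z_{α/2} + z_β) / d)².
z_{α/2} + z_β = 2.326 + 0.842 = 3.168.
n = 2 × (3.168 / 1.077)² = 2 × 2.942² = 2 × 8.65 = 17.3.
Round up to the next whole participant.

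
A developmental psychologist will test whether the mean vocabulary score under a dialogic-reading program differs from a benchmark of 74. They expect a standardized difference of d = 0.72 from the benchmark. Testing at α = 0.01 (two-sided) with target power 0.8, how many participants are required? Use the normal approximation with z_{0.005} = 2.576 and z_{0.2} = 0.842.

For a one-sample test: n = ((z_{α/2} + z_β) / d)².
z_{α/2} + z_β = 2.576 + 0.842 = 3.418.
n = (3.418 / 0.72)² = 4.747² = 22.54.
Round up.

n = 23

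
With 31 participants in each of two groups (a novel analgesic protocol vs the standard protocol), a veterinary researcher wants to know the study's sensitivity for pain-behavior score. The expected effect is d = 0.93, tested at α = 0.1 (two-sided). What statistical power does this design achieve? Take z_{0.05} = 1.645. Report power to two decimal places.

For two equal groups, power = Φ(d·√(n/2) − z_{α/2}).
d·√(n/2) = 0.93 × √(31/2) = 0.93 × 3.937 = 3.661.
z_β = 3.661 − 1.645 = 2.016.
Power = Φ(2.016) = 0.978.

power ≈ 0.98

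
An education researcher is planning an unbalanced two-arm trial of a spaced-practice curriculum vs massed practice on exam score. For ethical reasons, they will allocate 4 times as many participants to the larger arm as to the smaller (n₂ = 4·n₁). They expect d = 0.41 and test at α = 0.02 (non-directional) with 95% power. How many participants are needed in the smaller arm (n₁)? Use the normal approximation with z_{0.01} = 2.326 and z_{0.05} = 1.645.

n₁ = 118

With allocation ratio k = n₂/n₁ = 4, Var(x̄₁−x̄₂) = σ²(1/n₁ + 1/(k·n₁)) = σ²·(k+1)/(k·n₁).
So n₁ = (1 + 1/k)·((z_{α/2} + z_β)/d)² = 1.250 × (3.971/0.41)².
n₁ = 1.250 × 93.81 = 117.3.
Round up: n₁ = 118, giving n₂ = 4 × 118 = 472.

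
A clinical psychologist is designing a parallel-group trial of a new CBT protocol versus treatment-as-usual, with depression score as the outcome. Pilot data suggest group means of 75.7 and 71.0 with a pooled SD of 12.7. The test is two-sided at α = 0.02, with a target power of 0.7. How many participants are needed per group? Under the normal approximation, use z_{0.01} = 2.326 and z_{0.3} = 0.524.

n = 119 per group

Cohen's d = |M₁ − M₂| / SD_pooled = |75.7 − 71.0| / 12.7 = 4.7 / 12.7 = 0.370.
For two independent groups with equal n: n = 2·((z_{α/2} + z_β) / d)².
z_{α/2} + z_β = 2.326 + 0.524 = 2.850.
n = 2 × (2.850 / 0.370)² = 2 × 7.703² = 2 × 59.33 = 118.7.
Round up to the next whole participant.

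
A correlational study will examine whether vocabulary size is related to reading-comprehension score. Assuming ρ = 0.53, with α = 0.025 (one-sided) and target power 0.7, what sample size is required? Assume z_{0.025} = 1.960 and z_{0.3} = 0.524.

Fisher's z: C = ½·ln((1+r)/(1−r)) = ½·ln(3.2553) = 0.5901.
n = ((z_{α} + z_β)/C)² + 3.
(1.960 + 0.524) / 0.5901 = 2.484 / 0.5901 = 4.209.
n = 4.209² + 3 = 17.72 + 3 = 20.7.
Round up.

n = 21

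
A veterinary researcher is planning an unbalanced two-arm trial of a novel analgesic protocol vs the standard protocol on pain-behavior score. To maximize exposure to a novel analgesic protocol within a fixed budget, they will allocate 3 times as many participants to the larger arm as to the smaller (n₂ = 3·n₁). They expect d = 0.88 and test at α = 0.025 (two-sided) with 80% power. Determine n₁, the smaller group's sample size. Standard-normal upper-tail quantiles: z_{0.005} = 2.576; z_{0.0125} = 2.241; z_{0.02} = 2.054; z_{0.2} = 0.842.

n₁ = 17

With allocation ratio k = n₂/n₁ = 3, Var(x̄₁−x̄₂) = σ²(1/n₁ + 1/(k·n₁)) = σ²·(k+1)/(k·n₁).
So n₁ = (1 + 1/k)·((z_{α/2} + z_β)/d)² = 1.333 × (3.083/0.88)².
n₁ = 1.333 × 12.27 = 16.4.
Round up: n₁ = 17, giving n₂ = 3 × 17 = 51.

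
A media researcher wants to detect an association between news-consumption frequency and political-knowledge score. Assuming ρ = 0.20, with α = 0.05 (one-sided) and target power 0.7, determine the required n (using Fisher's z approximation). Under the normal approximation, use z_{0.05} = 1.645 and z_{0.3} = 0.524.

n = 118

Fisher's z: C = ½·ln((1+r)/(1−r)) = ½·ln(1.5000) = 0.2027.
n = ((z_{α} + z_β)/C)² + 3.
(1.645 + 0.524) / 0.2027 = 2.169 / 0.2027 = 10.701.
n = 10.701² + 3 = 114.50 + 3 = 117.5.
Round up.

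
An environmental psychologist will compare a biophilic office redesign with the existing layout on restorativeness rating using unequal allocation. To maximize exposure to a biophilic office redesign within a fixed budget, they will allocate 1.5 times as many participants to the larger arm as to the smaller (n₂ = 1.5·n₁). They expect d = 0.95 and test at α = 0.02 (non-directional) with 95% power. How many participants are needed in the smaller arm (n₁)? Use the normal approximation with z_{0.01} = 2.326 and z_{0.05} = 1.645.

n₁ = 30

With allocation ratio k = n₂/n₁ = 1.5, Var(x̄₁−x̄₂) = σ²(1/n₁ + 1/(k·n₁)) = σ²·(k+1)/(k·n₁).
So n₁ = (1 + 1/k)·((z_{α/2} + z_β)/d)² = 1.667 × (3.971/0.95)².
n₁ = 1.667 × 17.47 = 29.1.
Round up: n₁ = 30, giving n₂ = 1.5 × 30 = 45.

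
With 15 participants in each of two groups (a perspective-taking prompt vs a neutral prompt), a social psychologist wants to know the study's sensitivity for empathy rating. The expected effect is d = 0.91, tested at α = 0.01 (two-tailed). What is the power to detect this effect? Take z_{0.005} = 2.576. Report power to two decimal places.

For two equal groups, power = Φ(d·√(n/2) − z_{α/2}).
d·√(n/2) = 0.91 × √(15/2) = 0.91 × 2.739 = 2.492.
z_β = 2.492 − 2.576 = -0.084.
Power = Φ(-0.084) = 0.467.

power ≈ 0.47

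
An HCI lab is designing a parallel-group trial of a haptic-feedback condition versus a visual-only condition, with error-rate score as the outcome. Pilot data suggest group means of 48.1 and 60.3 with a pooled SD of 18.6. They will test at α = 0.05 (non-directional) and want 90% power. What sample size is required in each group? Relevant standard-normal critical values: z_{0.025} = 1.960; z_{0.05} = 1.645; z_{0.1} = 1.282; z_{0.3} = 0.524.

Cohen's d = |M₁ − M₂| / SD_pooled = |48.1 − 60.3| / 18.6 = 12.2 / 18.6 = 0.656.
For two independent groups with equal n: n = 2·((z_{α/2} + z_β) / d)².
z_{α/2} + z_β = 1.960 + 1.282 = 3.242.
n = 2 × (3.242 / 0.656)² = 2 × 4.942² = 2 × 24.42 = 48.8.
Round up to the next whole participant.

n = 49 per group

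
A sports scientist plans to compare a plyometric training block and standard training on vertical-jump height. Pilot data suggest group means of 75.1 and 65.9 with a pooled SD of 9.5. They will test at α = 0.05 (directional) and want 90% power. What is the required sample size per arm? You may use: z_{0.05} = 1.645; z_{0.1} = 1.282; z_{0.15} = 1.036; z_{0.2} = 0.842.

Cohen's d = |M₁ − M₂| / SD_pooled = |75.1 − 65.9| / 9.5 = 9.2 / 9.5 = 0.968.
For two independent groups with equal n: n = 2·((z_{α} + z_β) / d)².
z_{α} + z_β = 1.645 + 1.282 = 2.927.
n = 2 × (2.927 / 0.968)² = 2 × 3.024² = 2 × 9.14 = 18.3.
Round up to the next whole participant.

n = 19 per group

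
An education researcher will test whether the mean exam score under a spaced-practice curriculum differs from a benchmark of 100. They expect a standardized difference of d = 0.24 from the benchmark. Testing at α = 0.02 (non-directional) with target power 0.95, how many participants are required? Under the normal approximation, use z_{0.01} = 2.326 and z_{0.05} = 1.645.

n = 274

For a one-sample test: n = ((z_{α/2} + z_β) / d)².
z_{α/2} + z_β = 2.326 + 1.645 = 3.971.
n = (3.971 / 0.24)² = 16.546² = 273.76.
Round up.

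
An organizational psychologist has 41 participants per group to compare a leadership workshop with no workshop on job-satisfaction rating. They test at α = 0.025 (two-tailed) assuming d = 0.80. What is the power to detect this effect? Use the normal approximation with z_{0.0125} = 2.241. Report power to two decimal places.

power ≈ 0.92

For two equal groups, power = Φ(d·√(n/2) − z_{α/2}).
d·√(n/2) = 0.80 × √(41/2) = 0.80 × 4.528 = 3.622.
z_β = 3.622 − 2.241 = 1.381.
Power = Φ(1.381) = 0.916.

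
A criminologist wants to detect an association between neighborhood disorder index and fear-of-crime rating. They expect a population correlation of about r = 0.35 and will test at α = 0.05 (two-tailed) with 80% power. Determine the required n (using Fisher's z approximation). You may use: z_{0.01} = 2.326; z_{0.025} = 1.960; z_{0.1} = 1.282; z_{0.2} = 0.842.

n = 62

Fisher's z: C = ½·ln((1+r)/(1−r)) = ½·ln(2.0769) = 0.3654.
n = ((z_{α/2} + z_β)/C)² + 3.
(1.960 + 0.842) / 0.3654 = 2.802 / 0.3654 = 7.668.
n = 7.668² + 3 = 58.80 + 3 = 61.8.
Round up.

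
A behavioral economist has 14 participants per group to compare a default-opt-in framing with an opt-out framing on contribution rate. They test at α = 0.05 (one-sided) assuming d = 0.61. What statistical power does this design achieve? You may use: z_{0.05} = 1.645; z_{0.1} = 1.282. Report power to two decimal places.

power ≈ 0.49

For two equal groups, power = Φ(d·√(n/2) − z_{α}).
d·√(n/2) = 0.61 × √(14/2) = 0.61 × 2.646 = 1.614.
z_β = 1.614 − 1.645 = -0.031.
Power = Φ(-0.031) = 0.488.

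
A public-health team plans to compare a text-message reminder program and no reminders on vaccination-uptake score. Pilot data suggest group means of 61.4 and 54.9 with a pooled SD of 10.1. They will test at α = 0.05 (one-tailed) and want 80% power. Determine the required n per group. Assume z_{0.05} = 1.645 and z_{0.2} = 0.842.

n = 30 per group

Cohen's d = |M₁ − M₂| / SD_pooled = |61.4 − 54.9| / 10.1 = 6.5 / 10.1 = 0.644.
For two independent groups with equal n: n = 2·((z_{α} + z_β) / d)².
z_{α} + z_β = 1.645 + 0.842 = 2.487.
n = 2 × (2.487 / 0.644)² = 2 × 3.862² = 2 × 14.91 = 29.8.
Round up to the next whole participant.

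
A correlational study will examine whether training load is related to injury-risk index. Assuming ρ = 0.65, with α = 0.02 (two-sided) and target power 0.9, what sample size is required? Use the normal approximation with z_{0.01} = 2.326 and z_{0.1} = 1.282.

Fisher's z: C = ½·ln((1+r)/(1−r)) = ½·ln(4.7143) = 0.7753.
n = ((z_{α/2} + z_β)/C)² + 3.
(2.326 + 1.282) / 0.7753 = 3.608 / 0.7753 = 4.654.
n = 4.654² + 3 = 21.66 + 3 = 24.7.
Round up.

n = 25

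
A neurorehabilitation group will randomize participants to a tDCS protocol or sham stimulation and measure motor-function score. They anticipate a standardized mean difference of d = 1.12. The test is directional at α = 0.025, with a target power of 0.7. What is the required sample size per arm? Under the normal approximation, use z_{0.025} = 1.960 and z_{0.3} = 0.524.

For two independent groups with equal n: n = 2·((z_{α} + z_β) / d)².
z_{α} + z_β = 1.960 + 0.524 = 2.484.
n = 2 × (2.484 / 1.12)² = 2 × 2.218² = 2 × 4.92 = 9.8.
Round up to the next whole participant.

n = 10 per group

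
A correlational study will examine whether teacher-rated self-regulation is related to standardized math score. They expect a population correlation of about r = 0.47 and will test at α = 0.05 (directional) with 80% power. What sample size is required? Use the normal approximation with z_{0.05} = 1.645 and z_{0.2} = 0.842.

n = 27

Fisher's z: C = ½·ln((1+r)/(1−r)) = ½·ln(2.7736) = 0.5101.
n = ((z_{α} + z_β)/C)² + 3.
(1.645 + 0.842) / 0.5101 = 2.487 / 0.5101 = 4.876.
n = 4.876² + 3 = 23.77 + 3 = 26.8.
Round up.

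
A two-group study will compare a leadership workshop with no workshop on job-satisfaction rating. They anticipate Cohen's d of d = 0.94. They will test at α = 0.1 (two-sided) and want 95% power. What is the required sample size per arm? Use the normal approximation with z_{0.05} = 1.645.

n = 25 per group

For two independent groups with equal n: n = 2·((z_{α/2} + z_β) / d)².
z_{α/2} + z_β = 1.645 + 1.645 = 3.290.
n = 2 × (3.290 / 0.94)² = 2 × 3.500² = 2 × 12.25 = 24.5.
Round up to the next whole participant.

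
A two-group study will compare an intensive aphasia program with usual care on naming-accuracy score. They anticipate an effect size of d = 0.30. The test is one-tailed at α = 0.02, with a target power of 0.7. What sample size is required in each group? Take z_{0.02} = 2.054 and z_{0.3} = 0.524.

n = 148 per group

For two independent groups with equal n: n = 2·((z_{α} + z_β) / d)².
z_{α} + z_β = 2.054 + 0.524 = 2.578.
n = 2 × (2.578 / 0.30)² = 2 × 8.593² = 2 × 73.85 = 147.7.
Round up to the next whole participant.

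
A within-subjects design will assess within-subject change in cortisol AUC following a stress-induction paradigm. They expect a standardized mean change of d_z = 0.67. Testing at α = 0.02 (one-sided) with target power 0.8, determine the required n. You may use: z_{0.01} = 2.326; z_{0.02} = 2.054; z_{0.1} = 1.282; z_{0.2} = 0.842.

n = 19 pairs

For a paired (one-sample on differences) test: n = ((z_{α} + z_β) / d)².
z_{α} + z_β = 2.054 + 0.842 = 2.896.
n = (2.896 / 0.67)² = 4.322² = 18.68.
Round up.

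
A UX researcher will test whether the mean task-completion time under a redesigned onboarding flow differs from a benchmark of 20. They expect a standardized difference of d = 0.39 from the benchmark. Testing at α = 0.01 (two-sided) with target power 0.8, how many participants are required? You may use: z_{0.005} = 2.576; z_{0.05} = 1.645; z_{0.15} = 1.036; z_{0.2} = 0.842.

For a one-sample test: n = ((z_{α/2} + z_β) / d)².
z_{α/2} + z_β = 2.576 + 0.842 = 3.418.
n = (3.418 / 0.39)² = 8.764² = 76.81.
Round up.

n = 77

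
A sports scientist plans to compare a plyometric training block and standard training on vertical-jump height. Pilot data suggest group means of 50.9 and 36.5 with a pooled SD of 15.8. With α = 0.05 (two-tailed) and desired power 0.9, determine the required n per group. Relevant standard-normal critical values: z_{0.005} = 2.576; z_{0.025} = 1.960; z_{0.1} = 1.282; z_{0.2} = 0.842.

n = 26 per group

Cohen's d = |M₁ − M₂| / SD_pooled = |50.9 − 36.5| / 15.8 = 14.4 / 15.8 = 0.911.
For two independent groups with equal n: n = 2·((z_{α/2} + z_β) / d)².
z_{α/2} + z_β = 1.960 + 1.282 = 3.242.
n = 2 × (3.242 / 0.911)² = 2 × 3.559² = 2 × 12.66 = 25.3.
Round up to the next whole participant.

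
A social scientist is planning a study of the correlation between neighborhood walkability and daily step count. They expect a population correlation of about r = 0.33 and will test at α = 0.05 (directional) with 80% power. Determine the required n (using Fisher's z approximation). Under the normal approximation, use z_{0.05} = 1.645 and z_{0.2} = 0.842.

n = 56

Fisher's z: C = ½·ln((1+r)/(1−r)) = ½·ln(1.9851) = 0.3428.
n = ((z_{α} + z_β)/C)² + 3.
(1.645 + 0.842) / 0.3428 = 2.487 / 0.3428 = 7.255.
n = 7.255² + 3 = 52.63 + 3 = 55.6.
Round up.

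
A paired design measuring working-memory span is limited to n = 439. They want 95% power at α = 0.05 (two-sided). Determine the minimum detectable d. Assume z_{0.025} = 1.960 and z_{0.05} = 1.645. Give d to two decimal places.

For a single sample (or paired design) of n = 439: d_min = (z_{α/2} + z_β)/√n.
z-sum = 1.960 + 1.645 = 3.605.
d_min = 3.605 / √439 = 3.605 / 20.952 = 0.172.

d_min ≈ 0.17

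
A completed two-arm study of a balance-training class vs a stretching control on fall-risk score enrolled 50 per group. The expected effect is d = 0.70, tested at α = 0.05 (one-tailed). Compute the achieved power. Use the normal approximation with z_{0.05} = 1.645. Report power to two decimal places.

For two equal groups, power = Φ(d·√(n/2) − z_{α}).
d·√(n/2) = 0.70 × √(50/2) = 0.70 × 5.000 = 3.500.
z_β = 3.500 − 1.645 = 1.855.
Power = Φ(1.855) = 0.968.

power ≈ 0.97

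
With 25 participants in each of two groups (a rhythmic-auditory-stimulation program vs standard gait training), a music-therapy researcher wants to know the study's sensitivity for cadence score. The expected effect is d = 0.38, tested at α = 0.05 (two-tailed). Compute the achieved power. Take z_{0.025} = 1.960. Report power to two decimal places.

power ≈ 0.27

For two equal groups, power = Φ(d·√(n/2) − z_{α/2}).
d·√(n/2) = 0.38 × √(25/2) = 0.38 × 3.536 = 1.344.
z_β = 1.344 − 1.960 = -0.616.
Power = Φ(-0.616) = 0.269.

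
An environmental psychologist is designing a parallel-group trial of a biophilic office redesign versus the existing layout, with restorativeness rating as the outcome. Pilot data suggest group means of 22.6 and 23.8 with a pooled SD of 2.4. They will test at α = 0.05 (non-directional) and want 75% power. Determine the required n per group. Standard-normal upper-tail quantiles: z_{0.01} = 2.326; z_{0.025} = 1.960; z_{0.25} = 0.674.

n = 56 per group

Cohen's d = |M₁ − M₂| / SD_pooled = |22.6 − 23.8| / 2.4 = 1.2 / 2.4 = 0.500.
For two independent groups with equal n: n = 2·((z_{α/2} + z_β) / d)².
z_{α/2} + z_β = 1.960 + 0.674 = 2.634.
n = 2 × (2.634 / 0.500)² = 2 × 5.268² = 2 × 27.75 = 55.5.
Round up to the next whole participant.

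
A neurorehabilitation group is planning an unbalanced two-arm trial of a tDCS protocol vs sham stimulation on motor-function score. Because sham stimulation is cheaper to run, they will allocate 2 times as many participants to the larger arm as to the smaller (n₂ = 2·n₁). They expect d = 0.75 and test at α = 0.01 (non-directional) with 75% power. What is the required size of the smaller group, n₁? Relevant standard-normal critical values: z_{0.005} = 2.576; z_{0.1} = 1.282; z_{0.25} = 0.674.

With allocation ratio k = n₂/n₁ = 2, Var(x̄₁−x̄₂) = σ²(1/n₁ + 1/(k·n₁)) = σ²·(k+1)/(k·n₁).
So n₁ = (1 + 1/k)·((z_{α/2} + z_β)/d)² = 1.500 × (3.250/0.75)².
n₁ = 1.500 × 18.78 = 28.2.
Round up: n₁ = 29, giving n₂ = 2 × 29 = 58.

n₁ = 29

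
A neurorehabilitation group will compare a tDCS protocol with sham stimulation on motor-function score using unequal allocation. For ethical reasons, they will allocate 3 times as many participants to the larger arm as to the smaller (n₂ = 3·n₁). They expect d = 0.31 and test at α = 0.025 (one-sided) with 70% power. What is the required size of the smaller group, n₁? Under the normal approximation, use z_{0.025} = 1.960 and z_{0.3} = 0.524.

n₁ = 86

With allocation ratio k = n₂/n₁ = 3, Var(x̄₁−x̄₂) = σ²(1/n₁ + 1/(k·n₁)) = σ²·(k+1)/(k·n₁).
So n₁ = (1 + 1/k)·((z_{α} + z_β)/d)² = 1.333 × (2.484/0.31)².
n₁ = 1.333 × 64.21 = 85.6.
Round up: n₁ = 86, giving n₂ = 3 × 86 = 258.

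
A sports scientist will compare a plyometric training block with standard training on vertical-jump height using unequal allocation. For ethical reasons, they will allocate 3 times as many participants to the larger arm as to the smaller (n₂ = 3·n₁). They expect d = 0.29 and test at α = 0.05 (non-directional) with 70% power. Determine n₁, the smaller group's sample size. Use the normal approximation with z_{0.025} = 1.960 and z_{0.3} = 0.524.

With allocation ratio k = n₂/n₁ = 3, Var(x̄₁−x̄₂) = σ²(1/n₁ + 1/(k·n₁)) = σ²·(k+1)/(k·n₁).
So n₁ = (1 + 1/k)·((z_{α/2} + z_β)/d)² = 1.333 × (2.484/0.29)².
n₁ = 1.333 × 73.37 = 97.8.
Round up: n₁ = 98, giving n₂ = 3 × 98 = 294.

n₁ = 98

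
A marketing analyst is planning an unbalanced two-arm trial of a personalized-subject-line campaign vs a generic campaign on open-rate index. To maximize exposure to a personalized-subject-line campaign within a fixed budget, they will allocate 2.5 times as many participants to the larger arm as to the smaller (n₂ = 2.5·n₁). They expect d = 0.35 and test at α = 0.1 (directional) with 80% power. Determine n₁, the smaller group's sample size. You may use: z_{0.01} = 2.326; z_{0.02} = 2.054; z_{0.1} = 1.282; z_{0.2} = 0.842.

With allocation ratio k = n₂/n₁ = 2.5, Var(x̄₁−x̄₂) = σ²(1/n₁ + 1/(k·n₁)) = σ²·(k+1)/(k·n₁).
So n₁ = (1 + 1/k)·((z_{α} + z_β)/d)² = 1.400 × (2.124/0.35)².
n₁ = 1.400 × 36.83 = 51.6.
Round up: n₁ = 52, giving n₂ = 2.5 × 52 = 130.

n₁ = 52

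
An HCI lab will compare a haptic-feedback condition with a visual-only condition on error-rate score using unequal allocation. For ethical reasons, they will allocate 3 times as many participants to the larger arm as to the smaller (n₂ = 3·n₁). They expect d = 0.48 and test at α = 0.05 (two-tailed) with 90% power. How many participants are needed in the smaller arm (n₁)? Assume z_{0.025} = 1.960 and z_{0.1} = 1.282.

n₁ = 61

With allocation ratio k = n₂/n₁ = 3, Var(x̄₁−x̄₂) = σ²(1/n₁ + 1/(k·n₁)) = σ²·(k+1)/(k·n₁).
So n₁ = (1 + 1/k)·((z_{α/2} + z_β)/d)² = 1.333 × (3.242/0.48)².
n₁ = 1.333 × 45.62 = 60.8.
Round up: n₁ = 61, giving n₂ = 3 × 61 = 183.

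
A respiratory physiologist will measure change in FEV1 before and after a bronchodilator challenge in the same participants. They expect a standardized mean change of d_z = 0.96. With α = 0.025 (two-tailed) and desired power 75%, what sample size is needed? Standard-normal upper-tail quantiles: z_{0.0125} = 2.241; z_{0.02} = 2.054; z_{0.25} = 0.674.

For a paired (one-sample on differences) test: n = ((z_{α/2} + z_β) / d)².
z_{α/2} + z_β = 2.241 + 0.674 = 2.915.
n = (2.915 / 0.96)² = 3.036² = 9.22.
Round up.

n = 10 pairs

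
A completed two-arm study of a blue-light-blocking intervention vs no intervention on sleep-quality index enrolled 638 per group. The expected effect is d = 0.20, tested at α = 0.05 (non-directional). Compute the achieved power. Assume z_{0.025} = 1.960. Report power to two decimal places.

For two equal groups, power = Φ(d·√(n/2) − z_{α/2}).
d·√(n/2) = 0.20 × √(638/2) = 0.20 × 17.861 = 3.572.
z_β = 3.572 − 1.960 = 1.612.
Power = Φ(1.612) = 0.947.

power ≈ 0.95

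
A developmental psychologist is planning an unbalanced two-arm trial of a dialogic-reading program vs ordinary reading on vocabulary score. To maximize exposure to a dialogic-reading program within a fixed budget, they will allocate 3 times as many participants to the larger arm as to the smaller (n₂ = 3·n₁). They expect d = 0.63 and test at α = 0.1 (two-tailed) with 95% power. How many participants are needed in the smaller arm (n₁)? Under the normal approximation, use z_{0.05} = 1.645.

With allocation ratio k = n₂/n₁ = 3, Var(x̄₁−x̄₂) = σ²(1/n₁ + 1/(k·n₁)) = σ²·(k+1)/(k·n₁).
So n₁ = (1 + 1/k)·((z_{α/2} + z_β)/d)² = 1.333 × (3.290/0.63)².
n₁ = 1.333 × 27.27 = 36.4.
Round up: n₁ = 37, giving n₂ = 3 × 37 = 111.

n₁ = 37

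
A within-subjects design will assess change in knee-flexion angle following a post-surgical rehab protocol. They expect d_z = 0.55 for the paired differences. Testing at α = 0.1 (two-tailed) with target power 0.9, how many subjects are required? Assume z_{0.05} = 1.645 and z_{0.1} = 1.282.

n = 29 pairs

For a paired (one-sample on differences) test: n = ((z_{α/2} + z_β) / d)².
z_{α/2} + z_β = 1.645 + 1.282 = 2.927.
n = (2.927 / 0.55)² = 5.322² = 28.32.
Round up.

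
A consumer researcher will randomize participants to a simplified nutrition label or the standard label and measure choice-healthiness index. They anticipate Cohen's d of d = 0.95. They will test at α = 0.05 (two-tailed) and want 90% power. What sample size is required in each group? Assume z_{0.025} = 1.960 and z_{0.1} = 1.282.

n = 24 per group

For two independent groups with equal n: n = 2·((z_{α/2} + z_β) / d)².
z_{α/2} + z_β = 1.960 + 1.282 = 3.242.
n = 2 × (3.242 / 0.95)² = 2 × 3.413² = 2 × 11.65 = 23.3.
Round up to the next whole participant.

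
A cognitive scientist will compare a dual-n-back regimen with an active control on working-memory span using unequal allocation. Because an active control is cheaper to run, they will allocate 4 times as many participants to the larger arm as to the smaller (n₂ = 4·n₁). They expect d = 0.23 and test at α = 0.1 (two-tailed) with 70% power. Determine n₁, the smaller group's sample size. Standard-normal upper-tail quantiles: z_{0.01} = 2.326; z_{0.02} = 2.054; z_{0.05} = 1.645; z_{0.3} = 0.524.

With allocation ratio k = n₂/n₁ = 4, Var(x̄₁−x̄₂) = σ²(1/n₁ + 1/(k·n₁)) = σ²·(k+1)/(k·n₁).
So n₁ = (1 + 1/k)·((z_{α/2} + z_β)/d)² = 1.250 × (2.169/0.23)².
n₁ = 1.250 × 88.93 = 111.2.
Round up: n₁ = 112, giving n₂ = 4 × 112 = 448.

n₁ = 112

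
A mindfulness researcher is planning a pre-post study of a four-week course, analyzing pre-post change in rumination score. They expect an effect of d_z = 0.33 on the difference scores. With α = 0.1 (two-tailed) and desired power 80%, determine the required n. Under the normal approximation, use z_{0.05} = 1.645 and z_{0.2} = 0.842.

For a paired (one-sample on differences) test: n = ((z_{α/2} + z_β) / d)².
z_{α/2} + z_β = 1.645 + 0.842 = 2.487.
n = (2.487 / 0.33)² = 7.536² = 56.80.
Round up.

n = 57 pairs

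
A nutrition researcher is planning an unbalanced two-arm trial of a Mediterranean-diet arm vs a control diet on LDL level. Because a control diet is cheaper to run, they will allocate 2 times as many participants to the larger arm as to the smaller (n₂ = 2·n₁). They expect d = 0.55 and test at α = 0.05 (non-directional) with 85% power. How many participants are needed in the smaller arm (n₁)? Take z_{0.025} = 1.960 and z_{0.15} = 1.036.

n₁ = 45

With allocation ratio k = n₂/n₁ = 2, Var(x̄₁−x̄₂) = σ²(1/n₁ + 1/(k·n₁)) = σ²·(k+1)/(k·n₁).
So n₁ = (1 + 1/k)·((z_{α/2} + z_β)/d)² = 1.500 × (2.996/0.55)².
n₁ = 1.500 × 29.67 = 44.5.
Round up: n₁ = 45, giving n₂ = 2 × 45 = 90.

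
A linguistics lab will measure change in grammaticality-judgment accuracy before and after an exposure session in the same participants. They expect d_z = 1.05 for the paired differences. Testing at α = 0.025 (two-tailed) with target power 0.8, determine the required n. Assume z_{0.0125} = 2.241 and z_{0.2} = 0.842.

For a paired (one-sample on differences) test: n = ((z_{α/2} + z_β) / d)².
z_{α/2} + z_β = 2.241 + 0.842 = 3.083.
n = (3.083 / 1.05)² = 2.936² = 8.62.
Round up.

n = 9 pairs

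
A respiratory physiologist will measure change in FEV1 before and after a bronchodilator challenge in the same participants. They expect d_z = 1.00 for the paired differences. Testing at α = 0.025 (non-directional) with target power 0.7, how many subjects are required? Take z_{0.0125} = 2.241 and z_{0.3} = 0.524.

For a paired (one-sample on differences) test: n = ((z_{α/2} + z_β) / d)².
z_{α/2} + z_β = 2.241 + 0.524 = 2.765.
n = (2.765 / 1.00)² = 2.765² = 7.65.
Round up.

n = 8 pairs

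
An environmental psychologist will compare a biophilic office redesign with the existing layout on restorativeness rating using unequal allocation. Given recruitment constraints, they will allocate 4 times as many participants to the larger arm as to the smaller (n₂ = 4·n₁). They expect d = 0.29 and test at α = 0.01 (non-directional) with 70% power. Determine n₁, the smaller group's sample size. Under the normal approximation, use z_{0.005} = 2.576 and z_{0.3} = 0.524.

With allocation ratio k = n₂/n₁ = 4, Var(x̄₁−x̄₂) = σ²(1/n₁ + 1/(k·n₁)) = σ²·(k+1)/(k·n₁).
So n₁ = (1 + 1/k)·((z_{α/2} + z_β)/d)² = 1.250 × (3.100/0.29)².
n₁ = 1.250 × 114.27 = 142.8.
Round up: n₁ = 143, giving n₂ = 4 × 143 = 572.

n₁ = 143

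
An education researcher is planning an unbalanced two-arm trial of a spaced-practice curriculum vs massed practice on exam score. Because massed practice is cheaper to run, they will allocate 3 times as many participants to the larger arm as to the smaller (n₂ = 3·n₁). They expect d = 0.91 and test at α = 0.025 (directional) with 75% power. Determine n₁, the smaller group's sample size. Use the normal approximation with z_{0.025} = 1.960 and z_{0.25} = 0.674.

With allocation ratio k = n₂/n₁ = 3, Var(x̄₁−x̄₂) = σ²(1/n₁ + 1/(k·n₁)) = σ²·(k+1)/(k·n₁).
So n₁ = (1 + 1/k)·((z_{α} + z_β)/d)² = 1.333 × (2.634/0.91)².
n₁ = 1.333 × 8.38 = 11.2.
Round up: n₁ = 12, giving n₂ = 3 × 12 = 36.

n₁ = 12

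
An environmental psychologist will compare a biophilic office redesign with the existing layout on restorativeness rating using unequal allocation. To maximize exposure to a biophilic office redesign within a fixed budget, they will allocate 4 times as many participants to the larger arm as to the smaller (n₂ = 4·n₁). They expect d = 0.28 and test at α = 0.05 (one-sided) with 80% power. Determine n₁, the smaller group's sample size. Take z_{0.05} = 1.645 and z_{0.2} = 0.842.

With allocation ratio k = n₂/n₁ = 4, Var(x̄₁−x̄₂) = σ²(1/n₁ + 1/(k·n₁)) = σ²·(k+1)/(k·n₁).
So n₁ = (1 + 1/k)·((z_{α} + z_β)/d)² = 1.250 × (2.487/0.28)².
n₁ = 1.250 × 78.89 = 98.6.
Round up: n₁ = 99, giving n₂ = 4 × 99 = 396.

n₁ = 99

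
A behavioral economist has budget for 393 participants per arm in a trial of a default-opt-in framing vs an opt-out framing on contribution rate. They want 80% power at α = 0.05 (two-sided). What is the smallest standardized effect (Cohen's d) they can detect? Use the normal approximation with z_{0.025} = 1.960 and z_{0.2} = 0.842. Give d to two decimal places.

For two independent groups of n = 393 each: d_min = (z_{α/2} + z_β)·√(2/n).
z-sum = 1.960 + 0.842 = 2.802.
d_min = 2.802 × √(2/393) = 2.802 × 0.0713 = 0.200.

d_min ≈ 0.20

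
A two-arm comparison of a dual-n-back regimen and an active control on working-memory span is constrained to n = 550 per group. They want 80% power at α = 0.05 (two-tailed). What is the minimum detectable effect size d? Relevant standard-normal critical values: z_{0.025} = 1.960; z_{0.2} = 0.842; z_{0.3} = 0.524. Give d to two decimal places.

d_min ≈ 0.17

For two independent groups of n = 550 each: d_min = (z_{α/2} + z_β)·√(2/n).
z-sum = 1.960 + 0.842 = 2.802.
d_min = 2.802 × √(2/550) = 2.802 × 0.0603 = 0.169.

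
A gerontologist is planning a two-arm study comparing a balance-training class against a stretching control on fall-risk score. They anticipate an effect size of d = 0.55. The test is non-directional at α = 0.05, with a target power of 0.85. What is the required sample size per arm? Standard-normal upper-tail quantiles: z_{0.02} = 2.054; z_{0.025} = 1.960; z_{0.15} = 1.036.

For two independent groups with equal n: n = 2·((z_{α/2} + z_β) / d)².
z_{α/2} + z_β = 1.960 + 1.036 = 2.996.
n = 2 × (2.996 / 0.55)² = 2 × 5.447² = 2 × 29.67 = 59.3.
Round up to the next whole participant.

n = 60 per group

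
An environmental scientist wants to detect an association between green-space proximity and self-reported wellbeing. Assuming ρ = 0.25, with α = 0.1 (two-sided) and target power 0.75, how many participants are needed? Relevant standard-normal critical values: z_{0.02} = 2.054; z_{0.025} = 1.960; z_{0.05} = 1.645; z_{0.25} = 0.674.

n = 86

Fisher's z: C = ½·ln((1+r)/(1−r)) = ½·ln(1.6667) = 0.2554.
n = ((z_{α/2} + z_β)/C)² + 3.
(1.645 + 0.674) / 0.2554 = 2.319 / 0.2554 = 9.080.
n = 9.080² + 3 = 82.44 + 3 = 85.4.
Round up.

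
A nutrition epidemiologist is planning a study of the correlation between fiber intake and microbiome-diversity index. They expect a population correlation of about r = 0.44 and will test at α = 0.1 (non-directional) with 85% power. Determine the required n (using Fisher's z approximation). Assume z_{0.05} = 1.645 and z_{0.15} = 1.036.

n = 36

Fisher's z: C = ½·ln((1+r)/(1−r)) = ½·ln(2.5714) = 0.4722.
n = ((z_{α/2} + z_β)/C)² + 3.
(1.645 + 1.036) / 0.4722 = 2.681 / 0.4722 = 5.678.
n = 5.678² + 3 = 32.24 + 3 = 35.2.
Round up.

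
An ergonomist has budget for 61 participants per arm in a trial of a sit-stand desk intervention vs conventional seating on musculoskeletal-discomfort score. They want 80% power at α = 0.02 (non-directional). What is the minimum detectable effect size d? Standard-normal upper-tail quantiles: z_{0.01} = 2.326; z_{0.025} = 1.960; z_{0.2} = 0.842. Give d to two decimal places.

d_min ≈ 0.57

For two independent groups of n = 61 each: d_min = (z_{α/2} + z_β)·√(2/n).
z-sum = 2.326 + 0.842 = 3.168.
d_min = 3.168 × √(2/61) = 3.168 × 0.1811 = 0.574.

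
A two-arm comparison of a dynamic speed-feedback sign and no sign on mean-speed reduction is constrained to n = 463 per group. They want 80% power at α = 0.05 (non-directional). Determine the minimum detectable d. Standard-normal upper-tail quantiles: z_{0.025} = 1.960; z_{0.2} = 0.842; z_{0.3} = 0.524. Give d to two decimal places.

d_min ≈ 0.18

For two independent groups of n = 463 each: d_min = (z_{α/2} + z_β)·√(2/n).
z-sum = 1.960 + 0.842 = 2.802.
d_min = 2.802 × √(2/463) = 2.802 × 0.0657 = 0.184.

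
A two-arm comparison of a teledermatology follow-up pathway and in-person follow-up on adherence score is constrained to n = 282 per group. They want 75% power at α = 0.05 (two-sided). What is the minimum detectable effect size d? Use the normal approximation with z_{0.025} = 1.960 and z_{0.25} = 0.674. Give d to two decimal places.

For two independent groups of n = 282 each: d_min = (z_{α/2} + z_β)·√(2/n).
z-sum = 1.960 + 0.674 = 2.634.
d_min = 2.634 × √(2/282) = 2.634 × 0.0842 = 0.222.

d_min ≈ 0.22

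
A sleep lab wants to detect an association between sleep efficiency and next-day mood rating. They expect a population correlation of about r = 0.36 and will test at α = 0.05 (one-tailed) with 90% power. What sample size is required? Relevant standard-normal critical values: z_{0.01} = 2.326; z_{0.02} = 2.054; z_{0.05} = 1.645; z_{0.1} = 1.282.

Fisher's z: C = ½·ln((1+r)/(1−r)) = ½·ln(2.1250) = 0.3769.
n = ((z_{α} + z_β)/C)² + 3.
(1.645 + 1.282) / 0.3769 = 2.927 / 0.3769 = 7.766.
n = 7.766² + 3 = 60.31 + 3 = 63.3.
Round up.

n = 64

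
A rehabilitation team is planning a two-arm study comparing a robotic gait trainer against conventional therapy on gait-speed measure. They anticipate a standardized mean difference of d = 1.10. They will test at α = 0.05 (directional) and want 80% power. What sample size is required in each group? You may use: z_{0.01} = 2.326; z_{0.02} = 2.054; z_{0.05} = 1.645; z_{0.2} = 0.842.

For two independent groups with equal n: n = 2·((z_{α} + z_β) / d)².
z_{α} + z_β = 1.645 + 0.842 = 2.487.
n = 2 × (2.487 / 1.10)² = 2 × 2.261² = 2 × 5.11 = 10.2.
Round up to the next whole participant.

n = 11 per group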